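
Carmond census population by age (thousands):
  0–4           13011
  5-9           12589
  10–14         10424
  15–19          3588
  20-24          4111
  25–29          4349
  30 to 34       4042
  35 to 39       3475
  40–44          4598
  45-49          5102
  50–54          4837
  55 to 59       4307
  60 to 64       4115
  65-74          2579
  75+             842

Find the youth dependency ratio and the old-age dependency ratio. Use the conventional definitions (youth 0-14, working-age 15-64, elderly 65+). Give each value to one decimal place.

Youth dependency ratio: 84.7
Old-age dependency ratio: 8.0

0–14: 13011 + 12589 + 10424 = 36024
15–64: 3588 + 4111 + 4349 + 4042 + 3475 + 4598 + 5102 + 4837 + 4307 + 4115 = 42524
65+: 2579 + 842 = 3421
Youth dependency ratio = 36024 / 42524 × 100 = 84.7
Old-age dependency ratio = 3421 / 42524 × 100 = 8.0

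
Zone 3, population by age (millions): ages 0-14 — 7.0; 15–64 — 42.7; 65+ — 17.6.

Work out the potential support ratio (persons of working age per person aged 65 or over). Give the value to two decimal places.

Potential support ratio: 2.43

Potential support ratio = 42.7 / 17.6 = 2.43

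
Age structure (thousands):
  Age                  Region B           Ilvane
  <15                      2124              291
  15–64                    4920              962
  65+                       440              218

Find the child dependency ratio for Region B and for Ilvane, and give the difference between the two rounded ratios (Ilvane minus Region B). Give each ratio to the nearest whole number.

Region B: 43
Ilvane: 30
Difference: -13

Region B: 2124 / 4920 × 100 = 43
Ilvane: 291 / 962 × 100 = 30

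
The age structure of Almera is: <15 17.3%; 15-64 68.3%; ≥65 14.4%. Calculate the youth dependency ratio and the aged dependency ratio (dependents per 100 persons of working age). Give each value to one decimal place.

Youth dependency ratio = 17.3 / 68.3 × 100 = 25.3
Old-age dependency ratio = 14.4 / 68.3 × 100 = 21.1

Youth dependency ratio: 25.3
Old-age dependency ratio: 21.1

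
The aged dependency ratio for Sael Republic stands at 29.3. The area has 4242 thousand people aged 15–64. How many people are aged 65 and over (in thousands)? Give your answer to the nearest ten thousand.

Aged 65 and over: 1240

Old-age dependency ratio = elderly / working-age × 100
29.3 = E / 4242 × 100
⇒ 1240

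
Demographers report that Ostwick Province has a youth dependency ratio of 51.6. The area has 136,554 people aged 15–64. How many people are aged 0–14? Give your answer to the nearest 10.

Youth dependency ratio = youth / working-age × 100
51.6 = Y / 136,554 × 100
⇒ 70,460

Aged 0–14: 70,460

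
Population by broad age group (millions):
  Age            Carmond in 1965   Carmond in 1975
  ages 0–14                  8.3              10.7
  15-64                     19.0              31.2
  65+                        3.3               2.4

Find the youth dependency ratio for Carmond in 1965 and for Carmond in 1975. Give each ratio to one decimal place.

Carmond in 1965: 8.3 / 19.0 × 100 = 43.7
Carmond in 1975: 10.7 / 31.2 × 100 = 34.3

Carmond in 1965: 43.7
Carmond in 1975: 34.3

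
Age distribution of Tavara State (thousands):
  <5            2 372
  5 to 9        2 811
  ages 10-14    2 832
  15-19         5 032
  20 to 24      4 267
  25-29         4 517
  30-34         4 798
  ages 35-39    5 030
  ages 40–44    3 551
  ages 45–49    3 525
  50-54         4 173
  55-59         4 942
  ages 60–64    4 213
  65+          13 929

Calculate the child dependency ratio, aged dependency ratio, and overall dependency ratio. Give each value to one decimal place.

Youth dependency ratio: 18.2
Old-age dependency ratio: 31.6
Total dependency ratio: 49.8

0–14: 2 372 + 2 811 + 2 832 = 8 015
15–64: 5 032 + 4 267 + 4 517 + 4 798 + 5 030 + 3 551 + 3 525 + 4 173 + 4 942 + 4 213 = 44 048
65+: 13 929
Youth dependency ratio = 8 015 / 44 048 × 100 = 18.2
Old-age dependency ratio = 13 929 / 44 048 × 100 = 31.6
Total dependency ratio = (8 015 + 13 929) / 44 048 × 100 = 21 944 / 44 048 × 100 = 49.8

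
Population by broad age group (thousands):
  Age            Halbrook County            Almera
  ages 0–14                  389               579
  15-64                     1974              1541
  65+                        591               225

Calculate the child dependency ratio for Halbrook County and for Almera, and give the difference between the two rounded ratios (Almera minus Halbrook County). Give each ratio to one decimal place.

Halbrook County: 389 / 1974 × 100 = 19.7
Almera: 579 / 1541 × 100 = 37.6

Halbrook County: 19.7
Almera: 37.6
Difference: +17.9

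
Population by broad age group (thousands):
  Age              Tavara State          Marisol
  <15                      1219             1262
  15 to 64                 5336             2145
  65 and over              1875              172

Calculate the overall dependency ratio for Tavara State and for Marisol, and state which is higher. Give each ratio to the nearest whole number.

Tavara State: (1219 + 1875) / 5336 × 100 = 3094 / 5336 × 100 = 58
Marisol: (1262 + 172) / 2145 × 100 = 1434 / 2145 × 100 = 67

Tavara State: 58
Marisol: 67
Higher: Marisol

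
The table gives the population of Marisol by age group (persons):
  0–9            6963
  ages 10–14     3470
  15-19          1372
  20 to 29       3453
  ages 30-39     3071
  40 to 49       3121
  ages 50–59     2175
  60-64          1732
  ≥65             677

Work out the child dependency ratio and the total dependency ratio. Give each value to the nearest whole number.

Youth dependency ratio: 70
Total dependency ratio: 74

0–14: 6963 + 3470 = 10433
15–64: 1372 + 3453 + 3071 + 3121 + 2175 + 1732 = 14924
65+: 677
Youth dependency ratio = 10433 / 14924 × 100 = 70
Total dependency ratio = (10433 + 677) / 14924 × 100 = 11110 / 14924 × 100 = 74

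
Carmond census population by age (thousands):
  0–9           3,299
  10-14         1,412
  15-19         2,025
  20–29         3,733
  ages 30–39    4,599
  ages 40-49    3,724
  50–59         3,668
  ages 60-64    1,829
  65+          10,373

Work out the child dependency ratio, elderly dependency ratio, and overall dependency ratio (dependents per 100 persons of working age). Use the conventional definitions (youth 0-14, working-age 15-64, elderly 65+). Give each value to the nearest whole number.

Youth dependency ratio: 24
Old-age dependency ratio: 53
Total dependency ratio: 77

0–14: 3,299 + 1,412 = 4,711
15–64: 2,025 + 3,733 + 4,599 + 3,724 + 3,668 + 1,829 = 19,578
65+: 10,373
Youth dependency ratio = 4,711 / 19,578 × 100 = 24
Old-age dependency ratio = 10,373 / 19,578 × 100 = 53
Total dependency ratio = (4,711 + 10,373) / 19,578 × 100 = 15,084 / 19,578 × 100 = 77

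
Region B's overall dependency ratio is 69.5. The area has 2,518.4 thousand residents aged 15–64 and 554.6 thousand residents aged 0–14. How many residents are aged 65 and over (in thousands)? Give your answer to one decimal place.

Aged 65 and over: 1,195.7

Total dependency ratio = (youth + elderly) / working-age × 100
69.5 = (554.6 + E) / 2,518.4 × 100
⇒ 1,195.7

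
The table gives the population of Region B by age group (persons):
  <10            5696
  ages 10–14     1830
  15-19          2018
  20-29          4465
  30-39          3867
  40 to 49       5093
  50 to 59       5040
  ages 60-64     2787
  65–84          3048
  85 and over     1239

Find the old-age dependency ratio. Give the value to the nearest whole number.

0–14: 5696 + 1830 = 7526
15–64: 2018 + 4465 + 3867 + 5093 + 5040 + 2787 = 23270
65+: 3048 + 1239 = 4287
Old-age dependency ratio = 4287 / 23270 × 100 = 18

Old-age dependency ratio: 18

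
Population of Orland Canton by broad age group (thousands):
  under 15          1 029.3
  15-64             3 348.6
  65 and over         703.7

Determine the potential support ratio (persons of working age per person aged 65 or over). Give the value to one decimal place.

Potential support ratio = 3 348.6 / 703.7 = 4.8

Potential support ratio: 4.8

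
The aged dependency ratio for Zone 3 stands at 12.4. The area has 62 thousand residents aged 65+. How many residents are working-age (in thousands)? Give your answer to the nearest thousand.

Old-age dependency ratio = elderly / working-age × 100
12.4 = 62 / W × 100
⇒ 500

Working-age: 500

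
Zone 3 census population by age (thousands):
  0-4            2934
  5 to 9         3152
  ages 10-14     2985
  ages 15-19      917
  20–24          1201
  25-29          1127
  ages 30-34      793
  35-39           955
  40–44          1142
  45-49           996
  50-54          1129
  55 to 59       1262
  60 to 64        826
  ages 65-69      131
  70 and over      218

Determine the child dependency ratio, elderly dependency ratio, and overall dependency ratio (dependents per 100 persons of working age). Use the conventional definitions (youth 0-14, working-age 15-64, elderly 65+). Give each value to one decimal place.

0–14: 2934 + 3152 + 2985 = 9071
15–64: 917 + 1201 + 1127 + 793 + 955 + 1142 + 996 + 1129 + 1262 + 826 = 10348
65+: 131 + 218 = 349
Youth dependency ratio = 9071 / 10348 × 100 = 87.7
Old-age dependency ratio = 349 / 10348 × 100 = 3.4
Total dependency ratio = (9071 + 349) / 10348 × 100 = 9420 / 10348 × 100 = 91.0

Youth dependency ratio: 87.7
Old-age dependency ratio: 3.4
Total dependency ratio: 91.0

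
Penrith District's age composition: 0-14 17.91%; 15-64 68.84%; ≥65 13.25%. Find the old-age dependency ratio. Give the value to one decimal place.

Old-age dependency ratio: 19.2

Old-age dependency ratio = 13.25 / 68.84 × 100 = 19.2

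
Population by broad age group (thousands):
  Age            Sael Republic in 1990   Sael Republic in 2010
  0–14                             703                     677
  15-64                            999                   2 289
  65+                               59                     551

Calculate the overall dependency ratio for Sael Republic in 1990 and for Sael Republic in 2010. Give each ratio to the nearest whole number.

Sael Republic in 1990: 76
Sael Republic in 2010: 54

Sael Republic in 1990: (703 + 59) / 999 × 100 = 762 / 999 × 100 = 76
Sael Republic in 2010: (677 + 551) / 2 289 × 100 = 1 228 / 2 289 × 100 = 54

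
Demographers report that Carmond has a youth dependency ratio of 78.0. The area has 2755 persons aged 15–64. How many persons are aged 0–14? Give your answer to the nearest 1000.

Aged 0–14: 2000

Youth dependency ratio = youth / working-age × 100
78.0 = Y / 2755 × 100
⇒ 2000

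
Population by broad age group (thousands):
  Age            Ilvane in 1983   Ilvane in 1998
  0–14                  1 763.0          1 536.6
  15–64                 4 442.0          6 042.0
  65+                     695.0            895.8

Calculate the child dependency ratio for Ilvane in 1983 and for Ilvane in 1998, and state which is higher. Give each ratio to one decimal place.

Ilvane in 1983: 39.7
Ilvane in 1998: 25.4
Higher: Ilvane in 1983

Ilvane in 1983: 1 763.0 / 4 442.0 × 100 = 39.7
Ilvane in 1998: 1 536.6 / 6 042.0 × 100 = 25.4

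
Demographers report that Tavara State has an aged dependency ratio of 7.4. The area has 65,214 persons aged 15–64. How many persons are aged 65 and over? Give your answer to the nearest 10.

Old-age dependency ratio = elderly / working-age × 100
7.4 = E / 65,214 × 100
⇒ 4,830

Aged 65 and over: 4,830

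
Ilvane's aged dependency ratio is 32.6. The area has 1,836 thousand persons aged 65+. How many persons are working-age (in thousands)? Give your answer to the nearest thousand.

Old-age dependency ratio = elderly / working-age × 100
32.6 = 1,836 / W × 100
⇒ 5,632

Working-age: 5,632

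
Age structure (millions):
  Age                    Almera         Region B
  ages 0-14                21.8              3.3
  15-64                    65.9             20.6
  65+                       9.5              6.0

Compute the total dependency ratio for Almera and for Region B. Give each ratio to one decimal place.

Almera: 47.5
Region B: 45.1

Almera: (21.8 + 9.5) / 65.9 × 100 = 31.3 / 65.9 × 100 = 47.5
Region B: (3.3 + 6.0) / 20.6 × 100 = 9.3 / 20.6 × 100 = 45.1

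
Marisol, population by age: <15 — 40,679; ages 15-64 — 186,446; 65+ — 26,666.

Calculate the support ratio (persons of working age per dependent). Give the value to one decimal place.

Support ratio: 2.8

Support ratio = 186,446 / (40,679 + 26,666) = 186,446 / 67,345 = 2.8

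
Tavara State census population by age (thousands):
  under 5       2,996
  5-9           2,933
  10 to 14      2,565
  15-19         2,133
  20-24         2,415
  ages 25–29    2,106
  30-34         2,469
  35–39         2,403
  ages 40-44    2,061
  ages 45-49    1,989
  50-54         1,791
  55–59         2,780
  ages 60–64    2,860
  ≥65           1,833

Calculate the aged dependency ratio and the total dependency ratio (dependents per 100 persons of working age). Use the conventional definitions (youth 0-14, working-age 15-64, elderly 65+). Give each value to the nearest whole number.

Old-age dependency ratio: 8
Total dependency ratio: 45

0–14: 2,996 + 2,933 + 2,565 = 8,494
15–64: 2,133 + 2,415 + 2,106 + 2,469 + 2,403 + 2,061 + 1,989 + 1,791 + 2,780 + 2,860 = 23,007
65+: 1,833
Old-age dependency ratio = 1,833 / 23,007 × 100 = 8
Total dependency ratio = (8,494 + 1,833) / 23,007 × 100 = 10,327 / 23,007 × 100 = 45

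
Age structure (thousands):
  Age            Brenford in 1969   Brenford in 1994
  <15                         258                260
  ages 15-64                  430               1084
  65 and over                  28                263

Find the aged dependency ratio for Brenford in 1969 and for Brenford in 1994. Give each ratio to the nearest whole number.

Brenford in 1969: 7
Brenford in 1994: 24

Brenford in 1969: 28 / 430 × 100 = 7
Brenford in 1994: 263 / 1084 × 100 = 24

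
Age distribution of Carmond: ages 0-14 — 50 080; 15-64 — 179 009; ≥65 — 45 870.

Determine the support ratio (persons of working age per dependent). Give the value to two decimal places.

Support ratio = 179 009 / (50 080 + 45 870) = 179 009 / 95 950 = 1.87

Support ratio: 1.87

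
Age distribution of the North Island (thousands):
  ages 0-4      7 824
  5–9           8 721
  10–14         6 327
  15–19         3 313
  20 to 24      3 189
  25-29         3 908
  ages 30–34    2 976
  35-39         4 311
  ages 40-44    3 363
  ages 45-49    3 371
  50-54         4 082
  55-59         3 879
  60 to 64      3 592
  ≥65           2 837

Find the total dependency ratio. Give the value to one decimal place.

Total dependency ratio: 71.4

0–14: 7 824 + 8 721 + 6 327 = 22 872
15–64: 3 313 + 3 189 + 3 908 + 2 976 + 4 311 + 3 363 + 3 371 + 4 082 + 3 879 + 3 592 = 35 984
65+: 2 837
Total dependency ratio = (22 872 + 2 837) / 35 984 × 100 = 25 709 / 35 984 × 100 = 71.4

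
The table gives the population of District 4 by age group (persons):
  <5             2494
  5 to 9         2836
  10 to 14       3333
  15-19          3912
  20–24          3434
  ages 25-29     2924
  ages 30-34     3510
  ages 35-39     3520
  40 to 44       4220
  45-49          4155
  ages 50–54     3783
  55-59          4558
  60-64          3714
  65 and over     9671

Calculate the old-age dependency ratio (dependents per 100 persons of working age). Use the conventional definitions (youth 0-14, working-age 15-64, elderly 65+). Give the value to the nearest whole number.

Old-age dependency ratio: 26

0–14: 2494 + 2836 + 3333 = 8663
15–64: 3912 + 3434 + 2924 + 3510 + 3520 + 4220 + 4155 + 3783 + 4558 + 3714 = 37730
65+: 9671
Old-age dependency ratio = 9671 / 37730 × 100 = 26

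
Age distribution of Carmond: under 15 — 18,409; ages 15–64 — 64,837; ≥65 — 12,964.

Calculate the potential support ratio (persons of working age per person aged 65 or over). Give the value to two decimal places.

Potential support ratio = 64,837 / 12,964 = 5.00

Potential support ratio: 5.00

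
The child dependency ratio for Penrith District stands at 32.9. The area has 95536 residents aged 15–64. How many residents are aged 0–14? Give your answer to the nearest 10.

Youth dependency ratio = youth / working-age × 100
32.9 = Y / 95536 × 100
⇒ 31430

Aged 0–14: 31430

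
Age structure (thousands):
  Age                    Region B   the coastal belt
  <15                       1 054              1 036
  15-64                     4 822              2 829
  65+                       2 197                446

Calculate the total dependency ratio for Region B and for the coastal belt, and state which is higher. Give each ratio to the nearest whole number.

Region B: (1 054 + 2 197) / 4 822 × 100 = 3 251 / 4 822 × 100 = 67
the coastal belt: (1 036 + 446) / 2 829 × 100 = 1 482 / 2 829 × 100 = 52

Region B: 67
the coastal belt: 52
Higher: Region B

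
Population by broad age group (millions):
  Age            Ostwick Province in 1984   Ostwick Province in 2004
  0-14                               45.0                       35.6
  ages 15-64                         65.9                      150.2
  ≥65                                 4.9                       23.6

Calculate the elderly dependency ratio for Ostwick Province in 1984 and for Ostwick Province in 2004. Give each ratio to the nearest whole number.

Ostwick Province in 1984: 7
Ostwick Province in 2004: 16

Ostwick Province in 1984: 4.9 / 65.9 × 100 = 7
Ostwick Province in 2004: 23.6 / 150.2 × 100 = 16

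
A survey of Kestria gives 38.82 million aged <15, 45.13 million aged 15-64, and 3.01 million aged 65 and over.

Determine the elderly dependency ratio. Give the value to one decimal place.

Old-age dependency ratio: 6.7

Old-age dependency ratio = 3.01 / 45.13 × 100 = 6.7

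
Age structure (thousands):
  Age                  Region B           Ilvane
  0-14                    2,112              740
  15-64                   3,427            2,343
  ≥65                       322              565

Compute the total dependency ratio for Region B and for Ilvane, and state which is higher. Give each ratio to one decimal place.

Region B: 71.0
Ilvane: 55.7
Higher: Region B

Region B: (2,112 + 322) / 3,427 × 100 = 2,434 / 3,427 × 100 = 71.0
Ilvane: (740 + 565) / 2,343 × 100 = 1,305 / 2,343 × 100 = 55.7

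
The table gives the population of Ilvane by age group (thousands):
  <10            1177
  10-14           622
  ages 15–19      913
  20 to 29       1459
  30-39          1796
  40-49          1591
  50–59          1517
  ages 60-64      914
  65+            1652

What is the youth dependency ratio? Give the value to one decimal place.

0–14: 1177 + 622 = 1799
15–64: 913 + 1459 + 1796 + 1591 + 1517 + 914 = 8190
65+: 1652
Youth dependency ratio = 1799 / 8190 × 100 = 22.0

Youth dependency ratio: 22.0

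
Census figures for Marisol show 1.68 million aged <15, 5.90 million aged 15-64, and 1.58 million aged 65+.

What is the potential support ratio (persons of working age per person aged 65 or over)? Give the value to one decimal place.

Potential support ratio = 5.90 / 1.58 = 3.7

Potential support ratio: 3.7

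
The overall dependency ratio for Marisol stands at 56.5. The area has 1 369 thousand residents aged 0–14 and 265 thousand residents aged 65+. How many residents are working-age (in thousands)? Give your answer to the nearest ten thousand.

Total dependency ratio = (youth + elderly) / working-age × 100
56.5 = (1 369 + 265) / W × 100
⇒ 2 890

Working-age: 2 890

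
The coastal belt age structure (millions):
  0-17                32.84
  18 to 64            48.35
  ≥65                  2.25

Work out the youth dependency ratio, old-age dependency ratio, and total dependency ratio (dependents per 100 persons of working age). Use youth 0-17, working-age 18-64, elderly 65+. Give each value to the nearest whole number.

Youth dependency ratio = 32.84 / 48.35 × 100 = 68
Old-age dependency ratio = 2.25 / 48.35 × 100 = 5
Total dependency ratio = (32.84 + 2.25) / 48.35 × 100 = 35.09 / 48.35 × 100 = 73

Youth dependency ratio: 68
Old-age dependency ratio: 5
Total dependency ratio: 73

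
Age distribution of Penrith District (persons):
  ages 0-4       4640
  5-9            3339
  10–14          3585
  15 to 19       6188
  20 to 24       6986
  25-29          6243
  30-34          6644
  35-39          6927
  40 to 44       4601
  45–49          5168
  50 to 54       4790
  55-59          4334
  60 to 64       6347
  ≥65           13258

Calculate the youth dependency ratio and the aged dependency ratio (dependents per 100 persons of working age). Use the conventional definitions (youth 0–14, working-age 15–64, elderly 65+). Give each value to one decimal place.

0–14: 4640 + 3339 + 3585 = 11564
15–64: 6188 + 6986 + 6243 + 6644 + 6927 + 4601 + 5168 + 4790 + 4334 + 6347 = 58228
65+: 13258
Youth dependency ratio = 11564 / 58228 × 100 = 19.9
Old-age dependency ratio = 13258 / 58228 × 100 = 22.8

Youth dependency ratio: 19.9
Old-age dependency ratio: 22.8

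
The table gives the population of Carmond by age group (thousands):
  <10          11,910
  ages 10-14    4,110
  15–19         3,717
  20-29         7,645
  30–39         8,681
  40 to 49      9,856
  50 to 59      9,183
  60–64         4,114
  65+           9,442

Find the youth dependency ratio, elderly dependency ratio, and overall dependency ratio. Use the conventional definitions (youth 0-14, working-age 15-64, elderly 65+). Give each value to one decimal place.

0–14: 11,910 + 4,110 = 16,020
15–64: 3,717 + 7,645 + 8,681 + 9,856 + 9,183 + 4,114 = 43,196
65+: 9,442
Youth dependency ratio = 16,020 / 43,196 × 100 = 37.1
Old-age dependency ratio = 9,442 / 43,196 × 100 = 21.9
Total dependency ratio = (16,020 + 9,442) / 43,196 × 100 = 25,462 / 43,196 × 100 = 58.9

Youth dependency ratio: 37.1
Old-age dependency ratio: 21.9
Total dependency ratio: 58.9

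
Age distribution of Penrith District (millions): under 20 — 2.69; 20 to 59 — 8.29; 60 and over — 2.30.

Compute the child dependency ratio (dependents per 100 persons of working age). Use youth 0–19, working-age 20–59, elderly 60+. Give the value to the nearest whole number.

Youth dependency ratio = 2.69 / 8.29 × 100 = 32

Youth dependency ratio: 32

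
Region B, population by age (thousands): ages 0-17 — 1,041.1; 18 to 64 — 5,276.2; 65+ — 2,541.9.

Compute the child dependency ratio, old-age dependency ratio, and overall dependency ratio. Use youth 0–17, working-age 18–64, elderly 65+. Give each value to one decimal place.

Youth dependency ratio = 1,041.1 / 5,276.2 × 100 = 19.7
Old-age dependency ratio = 2,541.9 / 5,276.2 × 100 = 48.2
Total dependency ratio = (1,041.1 + 2,541.9) / 5,276.2 × 100 = 3,583.0 / 5,276.2 × 100 = 67.9

Youth dependency ratio: 19.7
Old-age dependency ratio: 48.2
Total dependency ratio: 67.9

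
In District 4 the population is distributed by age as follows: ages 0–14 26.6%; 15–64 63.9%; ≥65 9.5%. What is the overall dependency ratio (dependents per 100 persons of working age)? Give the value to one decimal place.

Total dependency ratio: 56.5

Total dependency ratio = (26.6 + 9.5) / 63.9 × 100 = 36.1 / 63.9 × 100 = 56.5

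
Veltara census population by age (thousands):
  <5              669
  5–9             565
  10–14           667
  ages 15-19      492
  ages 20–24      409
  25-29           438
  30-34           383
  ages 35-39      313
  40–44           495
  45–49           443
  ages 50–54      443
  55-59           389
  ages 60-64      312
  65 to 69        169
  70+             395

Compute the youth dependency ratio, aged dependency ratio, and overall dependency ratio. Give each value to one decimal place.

0–14: 669 + 565 + 667 = 1 901
15–64: 492 + 409 + 438 + 383 + 313 + 495 + 443 + 443 + 389 + 312 = 4 117
65+: 169 + 395 = 564
Youth dependency ratio = 1 901 / 4 117 × 100 = 46.2
Old-age dependency ratio = 564 / 4 117 × 100 = 13.7
Total dependency ratio = (1 901 + 564) / 4 117 × 100 = 2 465 / 4 117 × 100 = 59.9

Youth dependency ratio: 46.2
Old-age dependency ratio: 13.7
Total dependency ratio: 59.9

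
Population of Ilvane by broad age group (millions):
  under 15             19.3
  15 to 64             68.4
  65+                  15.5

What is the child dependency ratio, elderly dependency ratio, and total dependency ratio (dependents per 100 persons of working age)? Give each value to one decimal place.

Youth dependency ratio = 19.3 / 68.4 × 100 = 28.2
Old-age dependency ratio = 15.5 / 68.4 × 100 = 22.7
Total dependency ratio = (19.3 + 15.5) / 68.4 × 100 = 34.8 / 68.4 × 100 = 50.9

Youth dependency ratio: 28.2
Old-age dependency ratio: 22.7
Total dependency ratio: 50.9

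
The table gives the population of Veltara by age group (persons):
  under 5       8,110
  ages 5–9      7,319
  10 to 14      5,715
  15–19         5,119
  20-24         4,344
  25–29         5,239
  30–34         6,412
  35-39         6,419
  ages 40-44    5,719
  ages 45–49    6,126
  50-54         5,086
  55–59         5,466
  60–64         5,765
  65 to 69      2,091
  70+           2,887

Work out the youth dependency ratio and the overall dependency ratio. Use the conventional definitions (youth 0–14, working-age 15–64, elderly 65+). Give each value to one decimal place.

0–14: 8,110 + 7,319 + 5,715 = 21,144
15–64: 5,119 + 4,344 + 5,239 + 6,412 + 6,419 + 5,719 + 6,126 + 5,086 + 5,466 + 5,765 = 55,695
65+: 2,091 + 2,887 = 4,978
Youth dependency ratio = 21,144 / 55,695 × 100 = 38.0
Total dependency ratio = (21,144 + 4,978) / 55,695 × 100 = 26,122 / 55,695 × 100 = 46.9

Youth dependency ratio: 38.0
Total dependency ratio: 46.9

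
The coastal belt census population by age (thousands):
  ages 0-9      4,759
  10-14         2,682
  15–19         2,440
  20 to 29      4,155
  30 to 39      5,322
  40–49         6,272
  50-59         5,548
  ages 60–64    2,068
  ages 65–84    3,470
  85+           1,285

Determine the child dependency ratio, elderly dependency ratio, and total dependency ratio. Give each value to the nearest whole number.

0–14: 4,759 + 2,682 = 7,441
15–64: 2,440 + 4,155 + 5,322 + 6,272 + 5,548 + 2,068 = 25,805
65+: 3,470 + 1,285 = 4,755
Youth dependency ratio = 7,441 / 25,805 × 100 = 29
Old-age dependency ratio = 4,755 / 25,805 × 100 = 18
Total dependency ratio = (7,441 + 4,755) / 25,805 × 100 = 12,196 / 25,805 × 100 = 47

Youth dependency ratio: 29
Old-age dependency ratio: 18
Total dependency ratio: 47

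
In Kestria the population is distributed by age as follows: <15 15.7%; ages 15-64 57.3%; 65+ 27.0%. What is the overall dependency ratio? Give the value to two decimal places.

Total dependency ratio = (15.7 + 27.0) / 57.3 × 100 = 42.7 / 57.3 × 100 = 74.52

Total dependency ratio: 74.52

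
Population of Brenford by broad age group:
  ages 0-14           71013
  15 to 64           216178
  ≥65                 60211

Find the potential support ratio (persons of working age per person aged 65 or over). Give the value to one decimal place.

Potential support ratio: 3.6

Potential support ratio = 216178 / 60211 = 3.6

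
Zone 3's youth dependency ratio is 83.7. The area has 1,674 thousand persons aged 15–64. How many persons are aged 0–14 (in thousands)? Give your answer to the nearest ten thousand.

Aged 0–14: 1,400

Youth dependency ratio = youth / working-age × 100
83.7 = Y / 1,674 × 100
⇒ 1,400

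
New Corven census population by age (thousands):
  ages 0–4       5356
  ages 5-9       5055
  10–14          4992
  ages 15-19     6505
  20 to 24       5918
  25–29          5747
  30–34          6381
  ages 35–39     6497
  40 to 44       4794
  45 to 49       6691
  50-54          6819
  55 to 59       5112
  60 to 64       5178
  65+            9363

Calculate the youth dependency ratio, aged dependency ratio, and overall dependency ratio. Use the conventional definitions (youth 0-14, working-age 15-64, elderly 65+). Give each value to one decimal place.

0–14: 5356 + 5055 + 4992 = 15403
15–64: 6505 + 5918 + 5747 + 6381 + 6497 + 4794 + 6691 + 6819 + 5112 + 5178 = 59642
65+: 9363
Youth dependency ratio = 15403 / 59642 × 100 = 25.8
Old-age dependency ratio = 9363 / 59642 × 100 = 15.7
Total dependency ratio = (15403 + 9363) / 59642 × 100 = 24766 / 59642 × 100 = 41.5

Youth dependency ratio: 25.8
Old-age dependency ratio: 15.7
Total dependency ratio: 41.5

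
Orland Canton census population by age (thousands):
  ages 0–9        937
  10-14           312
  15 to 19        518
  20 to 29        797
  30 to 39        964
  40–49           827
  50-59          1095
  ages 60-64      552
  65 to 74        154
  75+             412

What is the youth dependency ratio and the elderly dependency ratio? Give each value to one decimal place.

0–14: 937 + 312 = 1249
15–64: 518 + 797 + 964 + 827 + 1095 + 552 = 4753
65+: 154 + 412 = 566
Youth dependency ratio = 1249 / 4753 × 100 = 26.3
Old-age dependency ratio = 566 / 4753 × 100 = 11.9

Youth dependency ratio: 26.3
Old-age dependency ratio: 11.9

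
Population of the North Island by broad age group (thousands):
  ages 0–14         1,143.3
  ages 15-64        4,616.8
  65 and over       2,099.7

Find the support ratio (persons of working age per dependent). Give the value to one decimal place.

Support ratio = 4,616.8 / (1,143.3 + 2,099.7) = 4,616.8 / 3,243.0 = 1.4

Support ratio: 1.4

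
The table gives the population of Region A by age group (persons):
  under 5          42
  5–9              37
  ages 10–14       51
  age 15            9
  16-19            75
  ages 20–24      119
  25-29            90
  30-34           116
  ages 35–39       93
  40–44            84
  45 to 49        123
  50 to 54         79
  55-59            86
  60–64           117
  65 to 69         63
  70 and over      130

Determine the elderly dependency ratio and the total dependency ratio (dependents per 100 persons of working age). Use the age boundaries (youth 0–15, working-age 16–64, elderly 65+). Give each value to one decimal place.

0–15: 42 + 37 + 51 + 9 = 139
16–64: 75 + 119 + 90 + 116 + 93 + 84 + 123 + 79 + 86 + 117 = 982
65+: 63 + 130 = 193
Old-age dependency ratio = 193 / 982 × 100 = 19.7
Total dependency ratio = (139 + 193) / 982 × 100 = 332 / 982 × 100 = 33.8

Old-age dependency ratio: 19.7
Total dependency ratio: 33.8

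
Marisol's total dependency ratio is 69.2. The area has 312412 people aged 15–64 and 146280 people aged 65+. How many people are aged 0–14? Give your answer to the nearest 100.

Total dependency ratio = (youth + elderly) / working-age × 100
69.2 = (Y + 146280) / 312412 × 100
⇒ 69900

Aged 0–14: 69900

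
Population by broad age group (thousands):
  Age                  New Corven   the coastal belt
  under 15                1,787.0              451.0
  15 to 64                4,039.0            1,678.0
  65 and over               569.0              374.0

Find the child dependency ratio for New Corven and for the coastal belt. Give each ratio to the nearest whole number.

New Corven: 44
the coastal belt: 27

New Corven: 1,787.0 / 4,039.0 × 100 = 44
the coastal belt: 451.0 / 1,678.0 × 100 = 27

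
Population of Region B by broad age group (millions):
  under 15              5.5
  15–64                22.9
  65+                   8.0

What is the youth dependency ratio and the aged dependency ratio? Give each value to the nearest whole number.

Youth dependency ratio: 24
Old-age dependency ratio: 35

Youth dependency ratio = 5.5 / 22.9 × 100 = 24
Old-age dependency ratio = 8.0 / 22.9 × 100 = 35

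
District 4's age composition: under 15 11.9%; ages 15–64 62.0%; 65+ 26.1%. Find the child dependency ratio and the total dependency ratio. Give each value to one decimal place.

Youth dependency ratio: 19.2
Total dependency ratio: 61.3

Youth dependency ratio = 11.9 / 62.0 × 100 = 19.2
Total dependency ratio = (11.9 + 26.1) / 62.0 × 100 = 38.0 / 62.0 × 100 = 61.3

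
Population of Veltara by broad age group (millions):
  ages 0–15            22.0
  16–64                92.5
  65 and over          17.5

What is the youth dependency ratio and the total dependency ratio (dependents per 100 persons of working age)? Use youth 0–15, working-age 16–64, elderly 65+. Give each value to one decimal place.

Youth dependency ratio = 22.0 / 92.5 × 100 = 23.8
Total dependency ratio = (22.0 + 17.5) / 92.5 × 100 = 39.5 / 92.5 × 100 = 42.7

Youth dependency ratio: 23.8
Total dependency ratio: 42.7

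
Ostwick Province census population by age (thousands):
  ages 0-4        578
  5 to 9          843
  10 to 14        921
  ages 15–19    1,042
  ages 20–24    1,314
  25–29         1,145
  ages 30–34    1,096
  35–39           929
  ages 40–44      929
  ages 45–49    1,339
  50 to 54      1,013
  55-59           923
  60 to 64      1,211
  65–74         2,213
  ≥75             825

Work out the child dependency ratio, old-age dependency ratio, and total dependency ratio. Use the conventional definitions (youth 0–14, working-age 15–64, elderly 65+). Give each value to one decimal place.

0–14: 578 + 843 + 921 = 2,342
15–64: 1,042 + 1,314 + 1,145 + 1,096 + 929 + 929 + 1,339 + 1,013 + 923 + 1,211 = 10,941
65+: 2,213 + 825 = 3,038
Youth dependency ratio = 2,342 / 10,941 × 100 = 21.4
Old-age dependency ratio = 3,038 / 10,941 × 100 = 27.8
Total dependency ratio = (2,342 + 3,038) / 10,941 × 100 = 5,380 / 10,941 × 100 = 49.2

Youth dependency ratio: 21.4
Old-age dependency ratio: 27.8
Total dependency ratio: 49.2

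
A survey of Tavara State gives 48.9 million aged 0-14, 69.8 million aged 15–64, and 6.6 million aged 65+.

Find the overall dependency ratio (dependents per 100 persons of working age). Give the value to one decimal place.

Total dependency ratio: 79.5

Total dependency ratio = (48.9 + 6.6) / 69.8 × 100 = 55.5 / 69.8 × 100 = 79.5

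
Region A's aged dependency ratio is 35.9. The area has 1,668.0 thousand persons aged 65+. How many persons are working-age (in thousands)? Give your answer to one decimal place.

Old-age dependency ratio = elderly / working-age × 100
35.9 = 1,668.0 / W × 100
⇒ 4,646.2

Working-age: 4,646.2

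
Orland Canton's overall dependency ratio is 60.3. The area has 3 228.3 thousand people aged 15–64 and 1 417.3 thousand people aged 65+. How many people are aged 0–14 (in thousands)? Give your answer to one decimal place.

Aged 0–14: 529.4

Total dependency ratio = (youth + elderly) / working-age × 100
60.3 = (Y + 1 417.3) / 3 228.3 × 100
⇒ 529.4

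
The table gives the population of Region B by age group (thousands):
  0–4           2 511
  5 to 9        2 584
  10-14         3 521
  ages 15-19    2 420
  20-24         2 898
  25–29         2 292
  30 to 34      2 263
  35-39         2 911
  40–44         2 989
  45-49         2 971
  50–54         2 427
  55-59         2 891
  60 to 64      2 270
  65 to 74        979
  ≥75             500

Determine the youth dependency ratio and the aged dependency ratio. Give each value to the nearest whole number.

Youth dependency ratio: 33
Old-age dependency ratio: 6

0–14: 2 511 + 2 584 + 3 521 = 8 616
15–64: 2 420 + 2 898 + 2 292 + 2 263 + 2 911 + 2 989 + 2 971 + 2 427 + 2 891 + 2 270 = 26 332
65+: 979 + 500 = 1 479
Youth dependency ratio = 8 616 / 26 332 × 100 = 33
Old-age dependency ratio = 1 479 / 26 332 × 100 = 6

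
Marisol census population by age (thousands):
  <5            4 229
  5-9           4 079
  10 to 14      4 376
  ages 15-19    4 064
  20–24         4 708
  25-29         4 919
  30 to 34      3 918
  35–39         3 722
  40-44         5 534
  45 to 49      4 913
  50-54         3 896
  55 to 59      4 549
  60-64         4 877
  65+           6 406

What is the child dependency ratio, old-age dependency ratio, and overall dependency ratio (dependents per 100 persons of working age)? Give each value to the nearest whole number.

Youth dependency ratio: 28
Old-age dependency ratio: 14
Total dependency ratio: 42

0–14: 4 229 + 4 079 + 4 376 = 12 684
15–64: 4 064 + 4 708 + 4 919 + 3 918 + 3 722 + 5 534 + 4 913 + 3 896 + 4 549 + 4 877 = 45 100
65+: 6 406
Youth dependency ratio = 12 684 / 45 100 × 100 = 28
Old-age dependency ratio = 6 406 / 45 100 × 100 = 14
Total dependency ratio = (12 684 + 6 406) / 45 100 × 100 = 19 090 / 45 100 × 100 = 42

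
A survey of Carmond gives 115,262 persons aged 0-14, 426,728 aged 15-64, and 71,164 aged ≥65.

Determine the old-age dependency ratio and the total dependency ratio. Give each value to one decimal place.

Old-age dependency ratio: 16.7
Total dependency ratio: 43.7

Old-age dependency ratio = 71,164 / 426,728 × 100 = 16.7
Total dependency ratio = (115,262 + 71,164) / 426,728 × 100 = 186,426 / 426,728 × 100 = 43.7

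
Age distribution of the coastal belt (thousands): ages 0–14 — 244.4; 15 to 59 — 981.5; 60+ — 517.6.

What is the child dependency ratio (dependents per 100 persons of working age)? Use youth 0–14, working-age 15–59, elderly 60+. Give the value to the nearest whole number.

Youth dependency ratio = 244.4 / 981.5 × 100 = 25

Youth dependency ratio: 25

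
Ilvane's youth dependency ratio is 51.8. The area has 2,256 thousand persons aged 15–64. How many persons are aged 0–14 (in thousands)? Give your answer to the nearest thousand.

Aged 0–14: 1,169

Youth dependency ratio = youth / working-age × 100
51.8 = Y / 2,256 × 100
⇒ 1,169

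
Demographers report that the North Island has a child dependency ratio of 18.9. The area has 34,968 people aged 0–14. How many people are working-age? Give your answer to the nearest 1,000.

Working-age: 185,000

Youth dependency ratio = youth / working-age × 100
18.9 = 34,968 / W × 100
⇒ 185,000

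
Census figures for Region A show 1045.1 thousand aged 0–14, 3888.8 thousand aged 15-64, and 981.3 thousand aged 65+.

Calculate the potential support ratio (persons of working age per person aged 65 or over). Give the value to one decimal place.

Potential support ratio: 4.0

Potential support ratio = 3888.8 / 981.3 = 4.0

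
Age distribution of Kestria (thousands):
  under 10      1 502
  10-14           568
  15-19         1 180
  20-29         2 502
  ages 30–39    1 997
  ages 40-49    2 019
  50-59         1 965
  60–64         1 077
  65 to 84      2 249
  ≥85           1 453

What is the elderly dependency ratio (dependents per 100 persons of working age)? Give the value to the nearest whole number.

0–14: 1 502 + 568 = 2 070
15–64: 1 180 + 2 502 + 1 997 + 2 019 + 1 965 + 1 077 = 10 740
65+: 2 249 + 1 453 = 3 702
Old-age dependency ratio = 3 702 / 10 740 × 100 = 34

Old-age dependency ratio: 34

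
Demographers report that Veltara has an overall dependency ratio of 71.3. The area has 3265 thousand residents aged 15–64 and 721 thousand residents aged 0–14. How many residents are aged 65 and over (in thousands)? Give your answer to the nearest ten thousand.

Total dependency ratio = (youth + elderly) / working-age × 100
71.3 = (721 + E) / 3265 × 100
⇒ 1610

Aged 65 and over: 1610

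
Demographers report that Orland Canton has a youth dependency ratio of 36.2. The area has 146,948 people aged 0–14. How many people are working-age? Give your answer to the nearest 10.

Working-age: 405,930

Youth dependency ratio = youth / working-age × 100
36.2 = 146,948 / W × 100
⇒ 405,930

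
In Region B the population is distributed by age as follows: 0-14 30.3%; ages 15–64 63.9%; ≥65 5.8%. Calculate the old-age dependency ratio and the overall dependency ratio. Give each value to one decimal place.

Old-age dependency ratio: 9.1
Total dependency ratio: 56.5

Old-age dependency ratio = 5.8 / 63.9 × 100 = 9.1
Total dependency ratio = (30.3 + 5.8) / 63.9 × 100 = 36.1 / 63.9 × 100 = 56.5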